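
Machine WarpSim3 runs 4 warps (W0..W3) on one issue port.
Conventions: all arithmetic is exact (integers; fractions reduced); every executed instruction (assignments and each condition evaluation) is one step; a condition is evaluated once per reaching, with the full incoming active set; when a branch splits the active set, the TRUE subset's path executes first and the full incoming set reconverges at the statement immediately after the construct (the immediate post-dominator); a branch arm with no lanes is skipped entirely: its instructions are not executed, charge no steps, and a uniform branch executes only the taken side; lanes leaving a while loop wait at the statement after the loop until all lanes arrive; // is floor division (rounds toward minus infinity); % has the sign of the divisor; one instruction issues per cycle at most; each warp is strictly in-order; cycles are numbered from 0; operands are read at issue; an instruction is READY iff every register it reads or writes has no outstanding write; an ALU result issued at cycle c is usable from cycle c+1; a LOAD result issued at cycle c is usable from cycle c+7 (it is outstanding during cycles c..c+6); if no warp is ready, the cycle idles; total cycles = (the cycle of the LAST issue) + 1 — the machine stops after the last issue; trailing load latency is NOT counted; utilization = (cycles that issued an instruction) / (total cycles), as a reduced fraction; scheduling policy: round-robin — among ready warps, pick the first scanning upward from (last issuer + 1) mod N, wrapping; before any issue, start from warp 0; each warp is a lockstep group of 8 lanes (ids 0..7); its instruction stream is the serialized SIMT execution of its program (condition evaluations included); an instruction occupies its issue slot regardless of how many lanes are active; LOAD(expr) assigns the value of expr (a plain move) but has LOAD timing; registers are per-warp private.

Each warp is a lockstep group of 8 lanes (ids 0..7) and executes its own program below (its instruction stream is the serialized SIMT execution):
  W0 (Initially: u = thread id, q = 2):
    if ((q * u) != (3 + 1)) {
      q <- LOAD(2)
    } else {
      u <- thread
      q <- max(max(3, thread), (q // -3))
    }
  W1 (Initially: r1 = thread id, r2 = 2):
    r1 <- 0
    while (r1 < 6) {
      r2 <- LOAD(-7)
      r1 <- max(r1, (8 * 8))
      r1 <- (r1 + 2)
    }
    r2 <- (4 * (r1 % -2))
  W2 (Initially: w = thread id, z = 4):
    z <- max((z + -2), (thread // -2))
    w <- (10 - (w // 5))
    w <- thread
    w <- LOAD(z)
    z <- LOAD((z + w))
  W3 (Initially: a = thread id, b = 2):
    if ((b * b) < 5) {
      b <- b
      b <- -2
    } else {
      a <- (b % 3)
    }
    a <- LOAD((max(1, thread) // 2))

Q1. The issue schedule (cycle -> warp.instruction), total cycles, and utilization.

cycle 0: W0.I0
cycle 1: W1.I0
cycle 2: W2.I0
cycle 3: W3.I0
cycle 4: W0.I1
cycle 5: W1.I1
cycle 6: W2.I1
cycle 7: W3.I1
cycle 8: W0.I2
cycle 9: W1.I2
cycle 10: W2.I2
cycle 11: W3.I2
cycle 12: W0.I3
cycle 13: W1.I3
cycle 14: W2.I3
cycle 15: W3.I3
cycle 16: W1.I4
cycle 17: W1.I5
cycle 18: W1.I6
cycle 19: idle
cycle 20: idle
cycle 21: W2.I4

Answer: 22 cycles, utilization 10/11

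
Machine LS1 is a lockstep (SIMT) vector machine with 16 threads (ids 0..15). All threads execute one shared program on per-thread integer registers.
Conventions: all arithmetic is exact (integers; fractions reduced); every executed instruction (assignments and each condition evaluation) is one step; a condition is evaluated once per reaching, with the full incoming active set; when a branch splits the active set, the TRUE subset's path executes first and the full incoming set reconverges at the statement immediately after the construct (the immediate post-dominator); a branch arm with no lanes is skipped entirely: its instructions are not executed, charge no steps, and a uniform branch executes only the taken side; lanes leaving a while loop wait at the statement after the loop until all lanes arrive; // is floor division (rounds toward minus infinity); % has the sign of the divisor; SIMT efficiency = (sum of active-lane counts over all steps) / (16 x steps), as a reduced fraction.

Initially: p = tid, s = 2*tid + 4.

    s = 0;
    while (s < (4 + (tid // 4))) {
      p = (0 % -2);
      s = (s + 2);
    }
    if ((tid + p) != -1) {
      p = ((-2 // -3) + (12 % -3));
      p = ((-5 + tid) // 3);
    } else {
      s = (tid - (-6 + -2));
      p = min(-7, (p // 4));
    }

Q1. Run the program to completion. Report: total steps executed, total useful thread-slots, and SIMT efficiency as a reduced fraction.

Answer: 17 steps, 224 useful, 14/17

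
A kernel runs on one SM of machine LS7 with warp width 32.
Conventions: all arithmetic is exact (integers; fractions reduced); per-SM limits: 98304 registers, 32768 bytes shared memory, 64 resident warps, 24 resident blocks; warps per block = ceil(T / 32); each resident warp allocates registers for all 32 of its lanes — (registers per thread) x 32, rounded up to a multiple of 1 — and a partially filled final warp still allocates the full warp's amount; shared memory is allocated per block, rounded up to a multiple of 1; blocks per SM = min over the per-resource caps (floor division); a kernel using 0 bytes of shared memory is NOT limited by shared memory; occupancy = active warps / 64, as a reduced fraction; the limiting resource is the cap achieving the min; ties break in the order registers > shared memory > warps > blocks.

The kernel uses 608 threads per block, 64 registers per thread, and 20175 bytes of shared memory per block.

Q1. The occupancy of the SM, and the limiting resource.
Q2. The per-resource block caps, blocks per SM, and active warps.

Answer: occupancy 19/64, limited by shared memory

registers: 2 blocks
shared memory: 1 block
warps: 3 blocks
blocks: 24 blocks

Answer: 1 block, 19 active warps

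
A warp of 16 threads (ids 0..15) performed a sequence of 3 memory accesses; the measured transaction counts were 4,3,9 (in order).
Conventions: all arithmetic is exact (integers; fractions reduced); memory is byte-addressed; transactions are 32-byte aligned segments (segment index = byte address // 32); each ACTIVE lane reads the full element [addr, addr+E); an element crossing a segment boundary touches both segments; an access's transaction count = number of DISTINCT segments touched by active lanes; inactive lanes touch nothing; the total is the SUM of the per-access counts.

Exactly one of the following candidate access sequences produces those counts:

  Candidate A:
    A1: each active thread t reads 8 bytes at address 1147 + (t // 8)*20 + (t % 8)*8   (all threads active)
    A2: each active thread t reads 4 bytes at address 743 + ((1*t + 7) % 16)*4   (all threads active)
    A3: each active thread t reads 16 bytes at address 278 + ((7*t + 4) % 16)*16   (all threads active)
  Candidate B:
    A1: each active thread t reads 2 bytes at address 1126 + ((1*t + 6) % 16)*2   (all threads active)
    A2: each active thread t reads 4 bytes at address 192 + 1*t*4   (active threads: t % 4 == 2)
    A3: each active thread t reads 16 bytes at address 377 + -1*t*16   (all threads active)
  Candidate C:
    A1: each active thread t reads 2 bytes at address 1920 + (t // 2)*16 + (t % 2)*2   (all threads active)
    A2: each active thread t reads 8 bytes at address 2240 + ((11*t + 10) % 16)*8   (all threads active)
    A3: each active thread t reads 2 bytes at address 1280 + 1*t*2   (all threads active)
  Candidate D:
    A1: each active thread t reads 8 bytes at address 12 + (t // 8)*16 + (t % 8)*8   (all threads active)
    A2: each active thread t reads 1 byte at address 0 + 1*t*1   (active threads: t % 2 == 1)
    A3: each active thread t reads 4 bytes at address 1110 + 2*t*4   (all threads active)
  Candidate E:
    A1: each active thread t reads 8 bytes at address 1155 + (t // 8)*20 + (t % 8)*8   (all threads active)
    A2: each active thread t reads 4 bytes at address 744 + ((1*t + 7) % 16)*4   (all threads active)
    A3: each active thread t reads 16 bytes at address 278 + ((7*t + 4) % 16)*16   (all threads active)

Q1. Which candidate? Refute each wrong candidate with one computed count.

B: A1 gives 2 transactions, not 4
C: A2 gives 4 transactions, not 3
D: A1 gives 3 transactions, not 4
E: A1 gives 3 transactions, not 4
A: all counts match (4,3,9)

Answer: A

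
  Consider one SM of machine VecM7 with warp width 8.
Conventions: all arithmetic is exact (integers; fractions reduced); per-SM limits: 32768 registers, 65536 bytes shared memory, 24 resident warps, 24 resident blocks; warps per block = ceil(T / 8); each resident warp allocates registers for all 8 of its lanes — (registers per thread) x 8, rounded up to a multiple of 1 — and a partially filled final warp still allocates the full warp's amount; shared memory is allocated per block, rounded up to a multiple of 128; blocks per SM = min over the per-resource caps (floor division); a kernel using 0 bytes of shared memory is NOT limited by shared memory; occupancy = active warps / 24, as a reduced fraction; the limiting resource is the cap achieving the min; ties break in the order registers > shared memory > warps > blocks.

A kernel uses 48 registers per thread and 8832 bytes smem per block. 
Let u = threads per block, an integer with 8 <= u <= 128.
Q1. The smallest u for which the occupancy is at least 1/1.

Answer: u = 25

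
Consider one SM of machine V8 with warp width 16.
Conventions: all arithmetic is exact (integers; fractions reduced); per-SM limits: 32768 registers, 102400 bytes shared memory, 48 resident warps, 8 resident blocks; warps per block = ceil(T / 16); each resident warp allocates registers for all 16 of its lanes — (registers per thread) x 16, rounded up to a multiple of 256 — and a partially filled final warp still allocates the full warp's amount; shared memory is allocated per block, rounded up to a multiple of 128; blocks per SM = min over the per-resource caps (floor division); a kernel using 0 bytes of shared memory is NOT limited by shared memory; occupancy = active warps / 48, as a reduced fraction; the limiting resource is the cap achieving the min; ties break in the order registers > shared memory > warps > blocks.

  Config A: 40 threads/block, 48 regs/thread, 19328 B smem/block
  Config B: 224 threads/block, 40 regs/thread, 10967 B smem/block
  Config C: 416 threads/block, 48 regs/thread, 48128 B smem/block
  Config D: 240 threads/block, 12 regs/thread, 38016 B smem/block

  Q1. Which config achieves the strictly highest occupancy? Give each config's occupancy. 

occupancies: A 5/16, B 7/8, C 13/24, D 5/8

Answer: B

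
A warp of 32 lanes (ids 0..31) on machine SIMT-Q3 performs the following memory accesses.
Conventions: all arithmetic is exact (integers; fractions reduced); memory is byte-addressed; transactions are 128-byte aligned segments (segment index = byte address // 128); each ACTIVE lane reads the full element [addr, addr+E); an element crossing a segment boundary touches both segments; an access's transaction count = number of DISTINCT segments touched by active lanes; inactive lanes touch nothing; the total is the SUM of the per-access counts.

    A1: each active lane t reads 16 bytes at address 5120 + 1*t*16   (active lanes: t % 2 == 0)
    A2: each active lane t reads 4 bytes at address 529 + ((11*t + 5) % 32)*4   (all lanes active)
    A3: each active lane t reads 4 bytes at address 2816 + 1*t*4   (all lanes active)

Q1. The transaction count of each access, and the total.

A1: 4 transactions
A2: 2 transactions
A3: 1 transaction

Answer: 4,2,1; total 7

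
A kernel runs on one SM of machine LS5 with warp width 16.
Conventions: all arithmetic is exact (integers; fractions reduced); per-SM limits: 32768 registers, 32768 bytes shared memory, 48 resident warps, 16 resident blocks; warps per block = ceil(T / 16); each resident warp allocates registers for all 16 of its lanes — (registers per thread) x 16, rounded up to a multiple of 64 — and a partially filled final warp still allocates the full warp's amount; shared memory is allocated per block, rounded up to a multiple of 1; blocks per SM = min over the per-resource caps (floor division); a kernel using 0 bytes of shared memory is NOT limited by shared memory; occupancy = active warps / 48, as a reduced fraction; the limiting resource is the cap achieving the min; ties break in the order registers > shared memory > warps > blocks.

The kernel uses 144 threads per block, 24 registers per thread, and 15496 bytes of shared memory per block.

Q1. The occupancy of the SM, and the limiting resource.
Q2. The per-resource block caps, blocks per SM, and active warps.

Answer: occupancy 3/8, limited by shared memory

registers: 9 blocks
shared memory: 2 blocks
warps: 5 blocks
blocks: 16 blocks

Answer: 2 blocks, 18 active warps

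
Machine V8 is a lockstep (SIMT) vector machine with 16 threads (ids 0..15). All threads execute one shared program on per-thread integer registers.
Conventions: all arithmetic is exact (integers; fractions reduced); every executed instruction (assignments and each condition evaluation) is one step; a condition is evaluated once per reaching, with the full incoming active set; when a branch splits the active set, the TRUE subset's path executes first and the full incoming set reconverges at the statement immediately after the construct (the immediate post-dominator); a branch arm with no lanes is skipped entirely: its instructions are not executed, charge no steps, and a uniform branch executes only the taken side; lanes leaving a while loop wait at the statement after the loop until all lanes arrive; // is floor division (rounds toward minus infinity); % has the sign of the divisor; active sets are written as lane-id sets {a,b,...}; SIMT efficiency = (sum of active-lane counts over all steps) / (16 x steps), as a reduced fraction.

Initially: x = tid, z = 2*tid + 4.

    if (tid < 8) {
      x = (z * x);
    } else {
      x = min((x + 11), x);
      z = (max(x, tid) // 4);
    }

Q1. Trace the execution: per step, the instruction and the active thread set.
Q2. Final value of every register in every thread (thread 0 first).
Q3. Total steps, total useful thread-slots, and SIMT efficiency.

step 0: eval (tid < 8)               {0,1,2,3,4,5,6,7,8,9,10,11,12,13,14,15}
step 1: x <- (z * x)                 {0,1,2,3,4,5,6,7}
step 2: x <- min((x + 11), x)        {8,9,10,11,12,13,14,15}
step 3: z <- (max(x, tid) // 4)      {8,9,10,11,12,13,14,15}

Answer: 4 steps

x: 0,6,16,30,48,70,96,126,8,9,10,11,12,13,14,15
z: 4,6,8,10,12,14,16,18,2,2,2,2,3,3,3,3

steps = 4; useful = 40; efficiency = 40/64 = 5/8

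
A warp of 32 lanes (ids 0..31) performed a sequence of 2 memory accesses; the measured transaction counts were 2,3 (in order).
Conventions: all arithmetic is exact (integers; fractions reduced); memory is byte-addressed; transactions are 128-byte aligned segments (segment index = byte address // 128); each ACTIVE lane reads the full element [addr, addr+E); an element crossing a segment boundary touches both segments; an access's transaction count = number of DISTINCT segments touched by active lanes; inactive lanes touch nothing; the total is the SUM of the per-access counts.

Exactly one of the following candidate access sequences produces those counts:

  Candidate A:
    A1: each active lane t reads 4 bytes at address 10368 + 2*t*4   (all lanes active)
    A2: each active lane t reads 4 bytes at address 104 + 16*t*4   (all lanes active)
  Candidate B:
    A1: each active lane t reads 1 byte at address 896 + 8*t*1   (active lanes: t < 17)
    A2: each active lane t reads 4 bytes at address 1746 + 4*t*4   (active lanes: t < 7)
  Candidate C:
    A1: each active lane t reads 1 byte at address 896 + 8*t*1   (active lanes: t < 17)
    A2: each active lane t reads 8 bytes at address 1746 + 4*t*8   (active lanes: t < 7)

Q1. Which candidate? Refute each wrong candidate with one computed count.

A: A2 gives 17 transactions, not 3
B: A2 gives 2 transactions, not 3
C: all counts match (2,3)

Answer: C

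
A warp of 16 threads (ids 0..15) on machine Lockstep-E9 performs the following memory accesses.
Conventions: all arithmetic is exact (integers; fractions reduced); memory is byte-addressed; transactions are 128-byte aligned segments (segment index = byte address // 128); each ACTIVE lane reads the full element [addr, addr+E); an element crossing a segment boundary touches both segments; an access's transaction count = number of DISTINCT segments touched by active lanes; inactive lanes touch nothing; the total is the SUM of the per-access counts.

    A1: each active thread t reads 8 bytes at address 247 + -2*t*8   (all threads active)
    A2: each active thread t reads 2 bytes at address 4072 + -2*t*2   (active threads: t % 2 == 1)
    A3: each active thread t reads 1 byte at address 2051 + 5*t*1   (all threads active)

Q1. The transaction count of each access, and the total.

A1: 2 transactions
A2: 1 transaction
A3: 1 transaction

Answer: 2,1,1; total 4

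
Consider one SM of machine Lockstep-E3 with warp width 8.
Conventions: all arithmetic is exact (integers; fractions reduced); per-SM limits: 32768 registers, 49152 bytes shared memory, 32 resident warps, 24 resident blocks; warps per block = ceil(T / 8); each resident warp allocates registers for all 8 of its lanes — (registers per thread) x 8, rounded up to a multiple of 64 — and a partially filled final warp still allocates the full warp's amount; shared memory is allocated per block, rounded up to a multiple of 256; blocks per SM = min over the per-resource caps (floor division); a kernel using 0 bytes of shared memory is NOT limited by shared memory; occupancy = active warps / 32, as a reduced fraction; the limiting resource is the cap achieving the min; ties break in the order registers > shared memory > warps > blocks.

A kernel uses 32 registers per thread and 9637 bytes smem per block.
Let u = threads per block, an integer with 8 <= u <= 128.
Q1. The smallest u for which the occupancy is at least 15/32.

Answer: u = 17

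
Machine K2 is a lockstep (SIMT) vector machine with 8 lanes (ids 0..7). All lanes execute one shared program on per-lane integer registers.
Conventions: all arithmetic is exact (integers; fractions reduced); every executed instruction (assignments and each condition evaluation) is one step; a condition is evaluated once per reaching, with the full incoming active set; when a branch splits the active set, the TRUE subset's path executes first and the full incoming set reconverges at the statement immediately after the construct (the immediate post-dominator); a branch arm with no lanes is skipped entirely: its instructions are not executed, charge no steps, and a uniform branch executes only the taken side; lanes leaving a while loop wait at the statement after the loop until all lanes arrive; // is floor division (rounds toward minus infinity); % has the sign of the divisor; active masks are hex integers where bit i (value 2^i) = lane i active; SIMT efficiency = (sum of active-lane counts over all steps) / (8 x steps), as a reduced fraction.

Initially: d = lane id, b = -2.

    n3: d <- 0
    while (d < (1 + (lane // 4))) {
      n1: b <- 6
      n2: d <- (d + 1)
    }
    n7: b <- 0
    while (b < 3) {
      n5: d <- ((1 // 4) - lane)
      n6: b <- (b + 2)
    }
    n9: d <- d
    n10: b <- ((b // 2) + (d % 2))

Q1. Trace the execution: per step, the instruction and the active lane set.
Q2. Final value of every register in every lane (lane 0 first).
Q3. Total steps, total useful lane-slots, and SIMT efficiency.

step 0: d <- 0                       0xff
step 1: eval (d < (1 + (lane // 4))) 0xff
step 2: b <- 6                       0xff
step 3: d <- (d + 1)                 0xff
step 4: eval (d < (1 + (lane // 4))) 0xff
step 5: b <- 6                       0xf0
step 6: d <- (d + 1)                 0xf0
step 7: eval (d < (1 + (lane // 4))) 0xf0
step 8: b <- 0                       0xff
step 9: eval (b < 3)                 0xff
step 10: d <- ((1 // 4) - lane)       0xff
step 11: b <- (b + 2)                 0xff
step 12: eval (b < 3)                 0xff
step 13: d <- ((1 // 4) - lane)       0xff
step 14: b <- (b + 2)                 0xff
step 15: eval (b < 3)                 0xff
step 16: d <- d                       0xff
step 17: b <- ((b // 2) + (d % 2))    0xff

Answer: 18 steps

d: 0,-1,-2,-3,-4,-5,-6,-7
b: 2,3,2,3,2,3,2,3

steps = 18; useful = 132; efficiency = 132/144 = 11/12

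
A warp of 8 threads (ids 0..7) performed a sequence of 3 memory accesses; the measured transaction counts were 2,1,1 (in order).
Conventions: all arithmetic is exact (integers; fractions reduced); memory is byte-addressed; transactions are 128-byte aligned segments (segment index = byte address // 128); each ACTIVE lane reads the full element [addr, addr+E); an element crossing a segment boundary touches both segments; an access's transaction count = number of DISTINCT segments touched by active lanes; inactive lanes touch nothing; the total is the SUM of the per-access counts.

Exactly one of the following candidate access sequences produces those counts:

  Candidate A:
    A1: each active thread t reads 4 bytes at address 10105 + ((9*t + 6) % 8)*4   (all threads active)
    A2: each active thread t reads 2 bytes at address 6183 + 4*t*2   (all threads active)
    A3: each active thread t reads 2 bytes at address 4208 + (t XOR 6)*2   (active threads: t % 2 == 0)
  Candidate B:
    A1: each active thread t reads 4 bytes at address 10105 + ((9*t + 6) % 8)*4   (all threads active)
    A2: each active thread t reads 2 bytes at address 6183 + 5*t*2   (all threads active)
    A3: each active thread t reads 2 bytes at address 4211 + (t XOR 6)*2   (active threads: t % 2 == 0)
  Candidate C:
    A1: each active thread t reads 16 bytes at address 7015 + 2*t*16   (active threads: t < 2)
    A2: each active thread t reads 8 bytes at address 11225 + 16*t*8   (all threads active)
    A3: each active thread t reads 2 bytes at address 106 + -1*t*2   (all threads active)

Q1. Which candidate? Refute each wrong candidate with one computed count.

B: A3 gives 2 transactions, not 1
C: A2 gives 8 transactions, not 1
A: all counts match (2,1,1)

Answer: A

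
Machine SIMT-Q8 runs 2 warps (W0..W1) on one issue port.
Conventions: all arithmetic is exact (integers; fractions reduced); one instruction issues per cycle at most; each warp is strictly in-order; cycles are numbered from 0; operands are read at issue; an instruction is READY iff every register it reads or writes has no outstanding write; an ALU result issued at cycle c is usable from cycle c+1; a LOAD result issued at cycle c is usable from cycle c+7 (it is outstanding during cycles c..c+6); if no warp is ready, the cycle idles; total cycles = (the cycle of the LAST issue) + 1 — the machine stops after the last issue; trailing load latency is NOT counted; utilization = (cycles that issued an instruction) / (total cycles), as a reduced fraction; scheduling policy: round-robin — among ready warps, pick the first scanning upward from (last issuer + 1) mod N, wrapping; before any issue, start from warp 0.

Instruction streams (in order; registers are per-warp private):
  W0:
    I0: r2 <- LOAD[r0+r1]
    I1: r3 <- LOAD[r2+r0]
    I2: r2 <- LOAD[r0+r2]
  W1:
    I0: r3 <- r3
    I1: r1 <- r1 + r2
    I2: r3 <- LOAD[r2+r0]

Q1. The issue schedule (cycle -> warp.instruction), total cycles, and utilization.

cycle 0: W0.I0
cycle 1: W1.I0
cycle 2: W1.I1
cycle 3: W1.I2
cycle 4: idle
cycle 5: idle
cycle 6: idle
cycle 7: W0.I1
cycle 8: W0.I2

Answer: 9 cycles, utilization 2/3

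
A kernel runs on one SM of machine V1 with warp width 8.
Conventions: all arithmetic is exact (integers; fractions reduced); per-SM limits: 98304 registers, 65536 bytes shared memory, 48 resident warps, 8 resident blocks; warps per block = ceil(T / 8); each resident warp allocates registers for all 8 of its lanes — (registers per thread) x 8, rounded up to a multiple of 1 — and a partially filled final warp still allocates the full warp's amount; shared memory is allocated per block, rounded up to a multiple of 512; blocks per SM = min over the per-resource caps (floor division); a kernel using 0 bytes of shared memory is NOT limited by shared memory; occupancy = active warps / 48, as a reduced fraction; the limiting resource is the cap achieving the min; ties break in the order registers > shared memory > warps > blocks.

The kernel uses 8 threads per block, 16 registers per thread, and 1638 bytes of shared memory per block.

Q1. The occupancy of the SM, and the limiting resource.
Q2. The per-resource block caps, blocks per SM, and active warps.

Answer: occupancy 1/6, limited by blocks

registers: 768 blocks
shared memory: 32 blocks
warps: 48 blocks
blocks: 8 blocks

Answer: 8 blocks, 8 active warps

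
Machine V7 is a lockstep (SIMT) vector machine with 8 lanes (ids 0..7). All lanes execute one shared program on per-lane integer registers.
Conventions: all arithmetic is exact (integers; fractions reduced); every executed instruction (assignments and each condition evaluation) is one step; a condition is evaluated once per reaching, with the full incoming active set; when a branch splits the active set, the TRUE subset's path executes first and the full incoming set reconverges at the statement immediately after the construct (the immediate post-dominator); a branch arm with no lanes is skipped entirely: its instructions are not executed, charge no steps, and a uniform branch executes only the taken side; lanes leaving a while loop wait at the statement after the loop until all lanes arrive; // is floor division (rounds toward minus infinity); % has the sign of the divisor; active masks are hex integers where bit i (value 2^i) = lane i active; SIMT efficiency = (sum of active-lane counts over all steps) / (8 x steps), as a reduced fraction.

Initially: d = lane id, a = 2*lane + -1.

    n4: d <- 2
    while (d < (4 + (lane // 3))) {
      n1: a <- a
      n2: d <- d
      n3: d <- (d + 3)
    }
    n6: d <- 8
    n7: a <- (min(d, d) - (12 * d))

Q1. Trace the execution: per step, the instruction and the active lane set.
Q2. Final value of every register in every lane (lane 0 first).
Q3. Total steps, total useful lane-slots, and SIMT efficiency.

step 0: d <- 2                       0xff
step 1: eval (d < (4 + (lane // 3))) 0xff
step 2: a <- a                       0xff
step 3: d <- d                       0xff
step 4: d <- (d + 3)                 0xff
step 5: eval (d < (4 + (lane // 3))) 0xff
step 6: a <- a                       0xc0
step 7: d <- d                       0xc0
step 8: d <- (d + 3)                 0xc0
step 9: eval (d < (4 + (lane // 3))) 0xc0
step 10: d <- 8                       0xff
step 11: a <- (min(d, d) - (12 * d))  0xff

Answer: 12 steps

d: 8,8,8,8,8,8,8,8
a: -88,-88,-88,-88,-88,-88,-88,-88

steps = 12; useful = 72; efficiency = 72/96 = 3/4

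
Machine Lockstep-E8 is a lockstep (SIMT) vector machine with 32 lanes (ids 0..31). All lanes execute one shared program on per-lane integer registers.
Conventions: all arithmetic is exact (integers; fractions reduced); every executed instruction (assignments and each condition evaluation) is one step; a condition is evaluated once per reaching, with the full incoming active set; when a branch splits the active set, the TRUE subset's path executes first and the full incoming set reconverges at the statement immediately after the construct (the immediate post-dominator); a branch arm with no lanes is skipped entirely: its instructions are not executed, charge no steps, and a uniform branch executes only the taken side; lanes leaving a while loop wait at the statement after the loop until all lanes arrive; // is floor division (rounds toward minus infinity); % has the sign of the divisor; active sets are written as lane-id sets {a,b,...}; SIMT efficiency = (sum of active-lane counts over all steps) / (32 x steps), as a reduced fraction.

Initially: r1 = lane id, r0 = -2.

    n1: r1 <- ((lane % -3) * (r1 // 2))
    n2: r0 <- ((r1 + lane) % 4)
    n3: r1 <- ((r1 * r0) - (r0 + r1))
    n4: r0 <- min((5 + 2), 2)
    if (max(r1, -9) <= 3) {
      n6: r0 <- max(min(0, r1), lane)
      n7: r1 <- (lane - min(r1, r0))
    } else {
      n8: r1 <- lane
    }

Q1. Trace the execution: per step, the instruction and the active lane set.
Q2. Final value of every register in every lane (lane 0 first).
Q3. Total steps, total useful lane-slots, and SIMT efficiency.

step 0: r1 <- ((lane % -3) * (r1 // 2)) {0,1,2,3,4,5,6,7,8,9,10,11,12,13,14,15,16,17,18,19,20,21,22,23,24,25,26,27,28,29,30,31}
step 1: r0 <- ((r1 + lane) % 4)      {0,1,2,3,4,5,6,7,8,9,10,11,12,13,14,15,16,17,18,19,20,21,22,23,24,25,26,27,28,29,30,31}
step 2: r1 <- ((r1 * r0) - (r0 + r1)) {0,1,2,3,4,5,6,7,8,9,10,11,12,13,14,15,16,17,18,19,20,21,22,23,24,25,26,27,28,29,30,31}
step 3: r0 <- min((5 + 2), 2)        {0,1,2,3,4,5,6,7,8,9,10,11,12,13,14,15,16,17,18,19,20,21,22,23,24,25,26,27,28,29,30,31}
step 4: eval (max(r1, -9) <= 3)      {0,1,2,3,4,5,6,7,8,9,10,11,12,13,14,15,16,17,18,19,20,21,22,23,24,25,26,27,28,29,30,31}
step 5: r0 <- max(min(0, r1), lane)  {0,1,2,3,5,6,7,9,11,12,13,14,15,17,18,19,20,21,24,25,26,27,29,30,31}
step 6: r1 <- (lane - min(r1, r0))   {0,1,2,3,5,6,7,9,11,12,13,14,15,17,18,19,20,21,24,25,26,27,29,30,31}
step 7: r1 <- lane                   {4,8,10,16,22,23,28}

Answer: 8 steps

r1: 0,2,3,6,4,12,8,8,8,10,10,18,12,14,31,18,16,18,20,20,32,22,22,23,24,26,27,30,28,60,32,32
r0: 0,1,2,3,2,5,6,7,2,9,2,11,12,13,14,15,2,17,18,19,20,21,2,2,24,25,26,27,2,29,30,31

steps = 8; useful = 217; efficiency = 217/256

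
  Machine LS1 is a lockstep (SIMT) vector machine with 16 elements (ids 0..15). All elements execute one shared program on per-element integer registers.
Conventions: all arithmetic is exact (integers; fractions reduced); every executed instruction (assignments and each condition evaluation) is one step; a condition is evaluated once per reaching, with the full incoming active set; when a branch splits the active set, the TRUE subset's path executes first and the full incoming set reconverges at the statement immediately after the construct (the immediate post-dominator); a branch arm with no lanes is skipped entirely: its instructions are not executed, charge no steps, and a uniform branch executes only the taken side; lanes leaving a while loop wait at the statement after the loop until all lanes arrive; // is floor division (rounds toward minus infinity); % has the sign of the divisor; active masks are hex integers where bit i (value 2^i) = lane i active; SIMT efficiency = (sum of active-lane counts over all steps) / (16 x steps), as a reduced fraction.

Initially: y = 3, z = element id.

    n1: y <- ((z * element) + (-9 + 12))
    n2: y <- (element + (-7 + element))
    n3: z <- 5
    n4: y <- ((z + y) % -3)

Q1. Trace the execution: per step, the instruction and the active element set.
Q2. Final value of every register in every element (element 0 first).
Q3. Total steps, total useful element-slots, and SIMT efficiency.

step 0: y <- ((z * element) + (-9 + 12)) 0xffff
step 1: y <- (element + (-7 + element)) 0xffff
step 2: z <- 5                       0xffff
step 3: y <- ((z + y) % -3)          0xffff

Answer: 4 steps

y: -2,0,-1,-2,0,-1,-2,0,-1,-2,0,-1,-2,0,-1,-2
z: 5,5,5,5,5,5,5,5,5,5,5,5,5,5,5,5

steps = 4; useful = 64; efficiency = 64/64 = 1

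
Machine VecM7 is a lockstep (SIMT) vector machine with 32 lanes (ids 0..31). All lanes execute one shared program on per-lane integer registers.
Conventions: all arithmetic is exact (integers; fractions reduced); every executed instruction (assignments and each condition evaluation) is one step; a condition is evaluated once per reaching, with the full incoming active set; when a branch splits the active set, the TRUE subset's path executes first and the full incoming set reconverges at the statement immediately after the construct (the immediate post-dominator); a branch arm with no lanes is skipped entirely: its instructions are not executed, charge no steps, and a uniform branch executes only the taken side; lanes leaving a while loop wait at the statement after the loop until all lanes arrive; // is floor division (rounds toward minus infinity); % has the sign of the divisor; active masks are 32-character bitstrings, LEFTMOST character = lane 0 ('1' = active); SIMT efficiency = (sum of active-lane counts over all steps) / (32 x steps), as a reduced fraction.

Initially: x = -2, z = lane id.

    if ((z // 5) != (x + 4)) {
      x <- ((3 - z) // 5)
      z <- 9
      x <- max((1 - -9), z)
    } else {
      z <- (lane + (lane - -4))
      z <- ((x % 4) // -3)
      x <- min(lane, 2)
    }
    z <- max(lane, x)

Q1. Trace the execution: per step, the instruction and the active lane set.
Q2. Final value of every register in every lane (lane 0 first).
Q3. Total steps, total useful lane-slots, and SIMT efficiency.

step 0: eval ((z // 5) != (x + 4))   11111111111111111111111111111111
step 1: x <- ((3 - z) // 5)          11111111110000011111111111111111
step 2: z <- 9                       11111111110000011111111111111111
step 3: x <- max((1 - -9), z)        11111111110000011111111111111111
step 4: z <- (lane + (lane - -4))    00000000001111100000000000000000
step 5: z <- ((x % 4) // -3)         00000000001111100000000000000000
step 6: x <- min(lane, 2)            00000000001111100000000000000000
step 7: z <- max(lane, x)            11111111111111111111111111111111

Answer: 8 steps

x: 10,10,10,10,10,10,10,10,10,10,2,2,2,2,2,10,10,10,10,10,10,10,10,10,10,10,10,10,10,10,10,10
z: 10,10,10,10,10,10,10,10,10,10,10,11,12,13,14,15,16,17,18,19,20,21,22,23,24,25,26,27,28,29,30,31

steps = 8; useful = 160; efficiency = 160/256 = 5/8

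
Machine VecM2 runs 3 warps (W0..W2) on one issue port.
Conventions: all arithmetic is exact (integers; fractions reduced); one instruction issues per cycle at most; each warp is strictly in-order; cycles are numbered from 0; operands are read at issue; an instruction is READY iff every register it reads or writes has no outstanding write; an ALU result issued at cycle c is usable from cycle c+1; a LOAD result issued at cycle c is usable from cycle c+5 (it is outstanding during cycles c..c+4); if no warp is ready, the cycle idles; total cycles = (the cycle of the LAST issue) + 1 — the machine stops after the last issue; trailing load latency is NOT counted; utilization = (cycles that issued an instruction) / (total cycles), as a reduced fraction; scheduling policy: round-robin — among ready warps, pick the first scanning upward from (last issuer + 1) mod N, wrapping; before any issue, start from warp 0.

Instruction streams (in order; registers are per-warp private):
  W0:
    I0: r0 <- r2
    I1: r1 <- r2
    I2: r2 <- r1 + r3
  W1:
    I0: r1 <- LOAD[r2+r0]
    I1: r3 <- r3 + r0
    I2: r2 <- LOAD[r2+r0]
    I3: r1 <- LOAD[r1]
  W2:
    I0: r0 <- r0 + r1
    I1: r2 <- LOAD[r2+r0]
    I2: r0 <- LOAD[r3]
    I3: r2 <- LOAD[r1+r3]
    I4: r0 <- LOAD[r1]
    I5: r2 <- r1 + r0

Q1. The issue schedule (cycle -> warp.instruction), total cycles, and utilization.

cycle 0: W0.I0
cycle 1: W1.I0
cycle 2: W2.I0
cycle 3: W0.I1
cycle 4: W1.I1
cycle 5: W2.I1
cycle 6: W0.I2
cycle 7: W1.I2
cycle 8: W2.I2
cycle 9: W1.I3
cycle 10: W2.I3
cycle 11: idle
cycle 12: idle
cycle 13: W2.I4
cycle 14: idle
cycle 15: idle
cycle 16: idle
cycle 17: idle
cycle 18: W2.I5

Answer: 19 cycles, utilization 13/19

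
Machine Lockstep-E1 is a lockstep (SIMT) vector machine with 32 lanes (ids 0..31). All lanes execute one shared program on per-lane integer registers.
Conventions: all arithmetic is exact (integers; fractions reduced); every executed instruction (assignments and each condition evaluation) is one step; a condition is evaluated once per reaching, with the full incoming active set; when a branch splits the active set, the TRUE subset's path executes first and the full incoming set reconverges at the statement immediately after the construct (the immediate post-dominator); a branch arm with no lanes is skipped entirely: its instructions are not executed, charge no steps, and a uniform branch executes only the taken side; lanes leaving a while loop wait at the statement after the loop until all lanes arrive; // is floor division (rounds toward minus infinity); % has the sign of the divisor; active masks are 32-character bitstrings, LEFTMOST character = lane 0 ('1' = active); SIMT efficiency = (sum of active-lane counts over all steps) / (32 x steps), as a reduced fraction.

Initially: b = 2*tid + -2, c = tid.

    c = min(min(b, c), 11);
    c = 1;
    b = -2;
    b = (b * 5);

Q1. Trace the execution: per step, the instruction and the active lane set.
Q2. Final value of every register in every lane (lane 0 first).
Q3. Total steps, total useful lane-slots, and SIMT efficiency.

step 0: c <- min(min(b, c), 11)      11111111111111111111111111111111
step 1: c <- 1                       11111111111111111111111111111111
step 2: b <- -2                      11111111111111111111111111111111
step 3: b <- (b * 5)                 11111111111111111111111111111111

Answer: 4 steps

b: -10,-10,-10,-10,-10,-10,-10,-10,-10,-10,-10,-10,-10,-10,-10,-10,-10,-10,-10,-10,-10,-10,-10,-10,-10,-10,-10,-10,-10,-10,-10,-10
c: 1,1,1,1,1,1,1,1,1,1,1,1,1,1,1,1,1,1,1,1,1,1,1,1,1,1,1,1,1,1,1,1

steps = 4; useful = 128; efficiency = 128/128 = 1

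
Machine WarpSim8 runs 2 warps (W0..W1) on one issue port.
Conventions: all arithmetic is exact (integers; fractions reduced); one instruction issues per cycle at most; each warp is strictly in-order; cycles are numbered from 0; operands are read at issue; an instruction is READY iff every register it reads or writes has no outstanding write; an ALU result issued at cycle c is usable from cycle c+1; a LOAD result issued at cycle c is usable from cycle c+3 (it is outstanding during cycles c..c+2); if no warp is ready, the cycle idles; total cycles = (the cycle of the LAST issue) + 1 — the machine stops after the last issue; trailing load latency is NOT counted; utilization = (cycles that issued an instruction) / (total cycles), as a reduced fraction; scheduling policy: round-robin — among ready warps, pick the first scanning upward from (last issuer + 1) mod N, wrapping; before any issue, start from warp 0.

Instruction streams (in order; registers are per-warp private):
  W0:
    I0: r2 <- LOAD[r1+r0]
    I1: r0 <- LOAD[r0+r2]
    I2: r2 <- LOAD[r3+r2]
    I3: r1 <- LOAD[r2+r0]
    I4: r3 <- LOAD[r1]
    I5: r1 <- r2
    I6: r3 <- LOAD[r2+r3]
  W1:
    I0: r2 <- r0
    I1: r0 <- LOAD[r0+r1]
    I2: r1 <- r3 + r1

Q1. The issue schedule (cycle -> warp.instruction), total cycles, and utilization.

cycle 0: W0.I0
cycle 1: W1.I0
cycle 2: W1.I1
cycle 3: W0.I1
cycle 4: W1.I2
cycle 5: W0.I2
cycle 6: idle
cycle 7: idle
cycle 8: W0.I3
cycle 9: idle
cycle 10: idle
cycle 11: W0.I4
cycle 12: W0.I5
cycle 13: idle
cycle 14: W0.I6

Answer: 15 cycles, utilization 2/3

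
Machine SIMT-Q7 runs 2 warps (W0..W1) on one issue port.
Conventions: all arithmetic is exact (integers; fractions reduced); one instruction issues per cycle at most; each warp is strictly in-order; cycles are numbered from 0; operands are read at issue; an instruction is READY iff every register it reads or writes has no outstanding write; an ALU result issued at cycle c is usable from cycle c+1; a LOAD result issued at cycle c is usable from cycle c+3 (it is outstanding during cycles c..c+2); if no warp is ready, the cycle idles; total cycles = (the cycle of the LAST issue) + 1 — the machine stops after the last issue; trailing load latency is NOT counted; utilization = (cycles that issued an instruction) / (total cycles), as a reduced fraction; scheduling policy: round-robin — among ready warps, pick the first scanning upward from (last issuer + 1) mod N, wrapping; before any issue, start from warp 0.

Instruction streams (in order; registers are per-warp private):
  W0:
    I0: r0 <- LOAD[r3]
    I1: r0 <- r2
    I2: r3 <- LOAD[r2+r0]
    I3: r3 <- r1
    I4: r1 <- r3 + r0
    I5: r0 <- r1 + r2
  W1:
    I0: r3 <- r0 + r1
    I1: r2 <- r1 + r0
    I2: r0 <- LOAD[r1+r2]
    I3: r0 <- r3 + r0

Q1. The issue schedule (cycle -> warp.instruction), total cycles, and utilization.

cycle 0: W0.I0
cycle 1: W1.I0
cycle 2: W1.I1
cycle 3: W0.I1
cycle 4: W1.I2
cycle 5: W0.I2
cycle 6: idle
cycle 7: W1.I3
cycle 8: W0.I3
cycle 9: W0.I4
cycle 10: W0.I5

Answer: 11 cycles, utilization 10/11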